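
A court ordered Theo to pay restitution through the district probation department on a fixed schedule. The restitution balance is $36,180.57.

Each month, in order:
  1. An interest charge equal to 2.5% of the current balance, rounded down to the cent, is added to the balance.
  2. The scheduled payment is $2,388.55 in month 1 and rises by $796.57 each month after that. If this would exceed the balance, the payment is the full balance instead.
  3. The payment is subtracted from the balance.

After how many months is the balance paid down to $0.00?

8

Month 1: $36,180.57 +$904.51 interest = $37,085.08; pay $2,388.55 → $34,696.53
Month 2: $34,696.53 +$867.41 interest = $35,563.94; pay $3,185.12 → $32,378.82
Month 3: $32,378.82 +$809.47 interest = $33,188.29; pay $3,981.69 → $29,206.60
Month 4: $29,206.60 +$730.16 interest = $29,936.76; pay $4,778.26 → $25,158.50
Month 5: $25,158.50 +$628.96 interest = $25,787.46; pay $5,574.83 → $20,212.63
Month 6: $20,212.63 +$505.31 interest = $20,717.94; pay $6,371.40 → $14,346.54
Month 7: $14,346.54 +$358.66 interest = $14,705.20; pay $7,167.97 → $7,537.23
Month 8: $7,537.23 +$188.43 interest = $7,725.66; pay $7,725.66 → $0.00
Balance reaches $0.00 in month 8.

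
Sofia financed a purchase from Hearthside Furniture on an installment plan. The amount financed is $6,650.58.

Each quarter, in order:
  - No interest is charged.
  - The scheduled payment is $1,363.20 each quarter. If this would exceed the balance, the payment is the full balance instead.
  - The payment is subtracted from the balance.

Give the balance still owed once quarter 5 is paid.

$0.00

Quarter 1: opening $6,650.58; payment $1,363.20; balance $5,287.38
Quarter 2: opening $5,287.38; payment $1,363.20; balance $3,924.18
Quarter 3: opening $3,924.18; payment $1,363.20; balance $2,560.98
Quarter 4: opening $2,560.98; payment $1,363.20; balance $1,197.78
Quarter 5: opening $1,197.78; payment $1,197.78; balance $0.00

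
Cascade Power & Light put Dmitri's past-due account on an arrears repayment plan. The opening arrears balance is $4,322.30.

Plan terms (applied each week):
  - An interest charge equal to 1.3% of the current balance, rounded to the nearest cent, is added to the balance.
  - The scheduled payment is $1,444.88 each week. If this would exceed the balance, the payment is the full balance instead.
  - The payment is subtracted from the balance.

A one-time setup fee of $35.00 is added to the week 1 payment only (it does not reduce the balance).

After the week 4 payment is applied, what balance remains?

Week 1: $4,322.30 +$56.19 interest = $4,378.49; pay $1,444.88 (+ $35.00 fee) → $2,933.61
Week 2: $2,933.61 +$38.14 interest = $2,971.75; pay $1,444.88 → $1,526.87
Week 3: $1,526.87 +$19.85 interest = $1,546.72; pay $1,444.88 → $101.84
Week 4: $101.84 +$1.32 interest = $103.16; pay $103.16 → $0.00

$0.00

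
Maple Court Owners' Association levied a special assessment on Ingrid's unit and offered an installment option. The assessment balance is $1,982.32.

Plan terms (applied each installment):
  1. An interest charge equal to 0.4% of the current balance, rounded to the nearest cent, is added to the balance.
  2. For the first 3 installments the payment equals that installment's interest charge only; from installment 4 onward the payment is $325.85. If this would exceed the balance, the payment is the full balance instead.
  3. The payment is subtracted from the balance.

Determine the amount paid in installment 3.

$7.93

Installment 1: opening $1,982.32; interest $7.93 → $1,990.25; payment $7.93; balance $1,982.32
Installment 2: opening $1,982.32; interest $7.93 → $1,990.25; payment $7.93; balance $1,982.32
Installment 3: opening $1,982.32; interest $7.93 → $1,990.25; payment $7.93; balance $1,982.32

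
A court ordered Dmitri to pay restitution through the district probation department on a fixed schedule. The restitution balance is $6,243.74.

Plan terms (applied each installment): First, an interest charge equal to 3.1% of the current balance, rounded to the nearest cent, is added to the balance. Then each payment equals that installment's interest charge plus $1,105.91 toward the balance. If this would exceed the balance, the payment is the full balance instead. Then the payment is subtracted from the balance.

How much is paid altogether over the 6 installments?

# | Opening | Interest | Payment | End bal
1 | $6,243.74 | $193.56 | $1,299.47 | $5,137.83
2 | $5,137.83 | $159.27 | $1,265.18 | $4,031.92
3 | $4,031.92 | $124.99 | $1,230.90 | $2,926.01
4 | $2,926.01 | $90.71 | $1,196.62 | $1,820.10
5 | $1,820.10 | $56.42 | $1,162.33 | $714.19
6 | $714.19 | $22.14 | $736.33 | $0.00
Total paid: $6,890.83

$6,890.83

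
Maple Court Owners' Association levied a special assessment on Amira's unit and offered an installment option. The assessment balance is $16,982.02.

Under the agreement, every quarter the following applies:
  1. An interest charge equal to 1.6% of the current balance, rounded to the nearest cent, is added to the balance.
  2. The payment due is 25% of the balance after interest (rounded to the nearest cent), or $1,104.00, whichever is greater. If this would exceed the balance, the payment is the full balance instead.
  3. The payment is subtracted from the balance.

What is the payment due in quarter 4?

$1,908.48

# | Opening | Interest | Payment | End bal
1 | $16,982.02 | $271.71 | $4,313.43 | $12,940.30
2 | $12,940.30 | $207.04 | $3,286.84 | $9,860.50
3 | $9,860.50 | $157.77 | $2,504.57 | $7,513.70
4 | $7,513.70 | $120.22 | $1,908.48 | $5,725.44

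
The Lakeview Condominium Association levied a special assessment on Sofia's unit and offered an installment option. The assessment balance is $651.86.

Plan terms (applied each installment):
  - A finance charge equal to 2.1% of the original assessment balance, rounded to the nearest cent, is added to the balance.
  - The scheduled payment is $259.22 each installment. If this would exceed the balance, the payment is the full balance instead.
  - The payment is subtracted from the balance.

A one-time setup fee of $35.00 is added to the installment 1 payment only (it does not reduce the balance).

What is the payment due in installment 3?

$174.49

Installment 1: opening $651.86; interest $13.69 → $665.55; payment $259.22 (+ $35.00 fee); balance $406.33
Installment 2: opening $406.33; interest $13.69 → $420.02; payment $259.22; balance $160.80
Installment 3: opening $160.80; interest $13.69 → $174.49; payment $174.49; balance $0.00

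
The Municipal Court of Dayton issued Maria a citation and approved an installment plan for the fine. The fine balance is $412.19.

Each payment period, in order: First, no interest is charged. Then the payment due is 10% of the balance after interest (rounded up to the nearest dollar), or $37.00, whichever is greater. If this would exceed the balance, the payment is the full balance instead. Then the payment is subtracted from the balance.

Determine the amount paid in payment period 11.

$36.19

# | Opening | Payment | End bal
1 | $412.19 | $42.00 | $370.19
2 | $370.19 | $38.00 | $332.19
3 | $332.19 | $37.00 | $295.19
4 | $295.19 | $37.00 | $258.19
5 | $258.19 | $37.00 | $221.19
6 | $221.19 | $37.00 | $184.19
7 | $184.19 | $37.00 | $147.19
8 | $147.19 | $37.00 | $110.19
9 | $110.19 | $37.00 | $73.19
10 | $73.19 | $37.00 | $36.19
11 | $36.19 | $36.19 | $0.00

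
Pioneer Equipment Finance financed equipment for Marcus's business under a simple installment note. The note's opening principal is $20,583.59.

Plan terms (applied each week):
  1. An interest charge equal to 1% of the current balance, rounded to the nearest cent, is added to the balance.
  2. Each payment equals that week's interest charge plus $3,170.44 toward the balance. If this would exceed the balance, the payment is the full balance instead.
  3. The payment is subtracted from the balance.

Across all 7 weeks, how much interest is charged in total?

# | Opening | Interest | Payment | End bal
1 | $20,583.59 | $205.84 | $3,376.28 | $17,413.15
2 | $17,413.15 | $174.13 | $3,344.57 | $14,242.71
3 | $14,242.71 | $142.43 | $3,312.87 | $11,072.27
4 | $11,072.27 | $110.72 | $3,281.16 | $7,901.83
5 | $7,901.83 | $79.02 | $3,249.46 | $4,731.39
6 | $4,731.39 | $47.31 | $3,217.75 | $1,560.95
7 | $1,560.95 | $15.61 | $1,576.56 | $0.00
Total interest: $205.84 + $174.13 + $142.43 + $110.72 + $79.02 + $47.31 + $15.61 = $775.06

$775.06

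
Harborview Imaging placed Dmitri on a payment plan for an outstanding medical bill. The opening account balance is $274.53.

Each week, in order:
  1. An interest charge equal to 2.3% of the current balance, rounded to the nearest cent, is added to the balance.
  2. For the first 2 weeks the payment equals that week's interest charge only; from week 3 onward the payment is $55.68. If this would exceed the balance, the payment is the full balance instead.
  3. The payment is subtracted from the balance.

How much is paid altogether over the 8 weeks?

Week 1: opening $274.53; interest $6.31 → $280.84; payment $6.31; balance $274.53
Week 2: opening $274.53; interest $6.31 → $280.84; payment $6.31; balance $274.53
Week 3: opening $274.53; interest $6.31 → $280.84; payment $55.68; balance $225.16
Week 4: opening $225.16; interest $5.18 → $230.34; payment $55.68; balance $174.66
Week 5: opening $174.66; interest $4.02 → $178.68; payment $55.68; balance $123.00
Week 6: opening $123.00; interest $2.83 → $125.83; payment $55.68; balance $70.15
Week 7: opening $70.15; interest $1.61 → $71.76; payment $55.68; balance $16.08
Week 8: opening $16.08; interest $0.37 → $16.45; payment $16.45; balance $0.00
Total paid: $307.47

$307.47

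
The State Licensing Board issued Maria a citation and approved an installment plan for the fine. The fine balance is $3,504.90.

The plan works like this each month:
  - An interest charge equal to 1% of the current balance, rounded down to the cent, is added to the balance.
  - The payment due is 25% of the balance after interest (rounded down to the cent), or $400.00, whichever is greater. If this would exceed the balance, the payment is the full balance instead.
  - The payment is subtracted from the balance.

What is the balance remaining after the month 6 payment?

Month 1: opening $3,504.90; interest $35.04 → $3,539.94; payment $884.98; balance $2,654.96
Month 2: opening $2,654.96; interest $26.54 → $2,681.50; payment $670.37; balance $2,011.13
Month 3: opening $2,011.13; interest $20.11 → $2,031.24; payment $507.81; balance $1,523.43
Month 4: opening $1,523.43; interest $15.23 → $1,538.66; payment $400.00; balance $1,138.66
Month 5: opening $1,138.66; interest $11.38 → $1,150.04; payment $400.00; balance $750.04
Month 6: opening $750.04; interest $7.50 → $757.54; payment $400.00; balance $357.54

$357.54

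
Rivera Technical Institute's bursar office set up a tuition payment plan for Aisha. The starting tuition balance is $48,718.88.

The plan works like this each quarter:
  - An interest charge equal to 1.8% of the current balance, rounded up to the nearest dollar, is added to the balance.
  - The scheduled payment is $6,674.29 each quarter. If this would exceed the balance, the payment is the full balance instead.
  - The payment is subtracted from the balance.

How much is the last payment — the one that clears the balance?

$5,989.85

# | Opening | Interest | Payment | End bal
1 | $48,718.88 | $877.00 | $6,674.29 | $42,921.59
2 | $42,921.59 | $773.00 | $6,674.29 | $37,020.30
3 | $37,020.30 | $667.00 | $6,674.29 | $31,013.01
4 | $31,013.01 | $559.00 | $6,674.29 | $24,897.72
5 | $24,897.72 | $449.00 | $6,674.29 | $18,672.43
6 | $18,672.43 | $337.00 | $6,674.29 | $12,335.14
7 | $12,335.14 | $223.00 | $6,674.29 | $5,883.85
8 | $5,883.85 | $106.00 | $5,989.85 | $0.00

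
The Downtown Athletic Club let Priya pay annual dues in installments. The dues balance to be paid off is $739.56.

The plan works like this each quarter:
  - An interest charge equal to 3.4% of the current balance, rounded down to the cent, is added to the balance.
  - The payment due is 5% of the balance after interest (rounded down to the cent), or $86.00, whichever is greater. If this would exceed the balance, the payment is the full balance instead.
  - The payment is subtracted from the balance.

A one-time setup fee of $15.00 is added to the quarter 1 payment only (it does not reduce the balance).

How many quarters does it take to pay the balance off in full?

Quarter 1: opening $739.56; interest $25.14 → $764.70; payment $86.00 (+ $15.00 fee); balance $678.70
Quarter 2: opening $678.70; interest $23.07 → $701.77; payment $86.00; balance $615.77
Quarter 3: opening $615.77; interest $20.93 → $636.70; payment $86.00; balance $550.70
Quarter 4: opening $550.70; interest $18.72 → $569.42; payment $86.00; balance $483.42
Quarter 5: opening $483.42; interest $16.43 → $499.85; payment $86.00; balance $413.85
Quarter 6: opening $413.85; interest $14.07 → $427.92; payment $86.00; balance $341.92
Quarter 7: opening $341.92; interest $11.62 → $353.54; payment $86.00; balance $267.54
Quarter 8: opening $267.54; interest $9.09 → $276.63; payment $86.00; balance $190.63
Quarter 9: opening $190.63; interest $6.48 → $197.11; payment $86.00; balance $111.11
Quarter 10: opening $111.11; interest $3.77 → $114.88; payment $86.00; balance $28.88
Quarter 11: opening $28.88; interest $0.98 → $29.86; payment $29.86; balance $0.00
Balance reaches $0.00 in quarter 11.

11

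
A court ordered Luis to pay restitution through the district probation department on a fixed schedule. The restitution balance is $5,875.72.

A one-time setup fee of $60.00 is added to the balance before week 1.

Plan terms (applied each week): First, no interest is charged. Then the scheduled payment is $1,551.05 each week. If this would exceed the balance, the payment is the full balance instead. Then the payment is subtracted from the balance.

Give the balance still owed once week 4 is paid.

Week 1: opening $5,935.72; payment $1,551.05; balance $4,384.67
Week 2: opening $4,384.67; payment $1,551.05; balance $2,833.62
Week 3: opening $2,833.62; payment $1,551.05; balance $1,282.57
Week 4: opening $1,282.57; payment $1,282.57; balance $0.00

$0.00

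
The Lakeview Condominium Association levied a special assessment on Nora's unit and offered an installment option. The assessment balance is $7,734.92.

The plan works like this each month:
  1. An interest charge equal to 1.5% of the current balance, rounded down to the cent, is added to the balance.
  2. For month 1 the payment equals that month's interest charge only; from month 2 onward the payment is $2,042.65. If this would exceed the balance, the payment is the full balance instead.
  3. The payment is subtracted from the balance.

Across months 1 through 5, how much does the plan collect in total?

Month 1: opening $7,734.92; interest $116.02 → $7,850.94; payment $116.02; balance $7,734.92
Month 2: opening $7,734.92; interest $116.02 → $7,850.94; payment $2,042.65; balance $5,808.29
Month 3: opening $5,808.29; interest $87.12 → $5,895.41; payment $2,042.65; balance $3,852.76
Month 4: opening $3,852.76; interest $57.79 → $3,910.55; payment $2,042.65; balance $1,867.90
Month 5: opening $1,867.90; interest $28.01 → $1,895.91; payment $1,895.91; balance $0.00
Total paid: $8,139.88

$8,139.88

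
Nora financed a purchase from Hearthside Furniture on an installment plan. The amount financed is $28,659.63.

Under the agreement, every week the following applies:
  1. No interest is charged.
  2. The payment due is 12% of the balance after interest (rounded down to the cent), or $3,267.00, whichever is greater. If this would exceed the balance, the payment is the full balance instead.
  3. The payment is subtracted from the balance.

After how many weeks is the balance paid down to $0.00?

# | Opening | Payment | End bal
1 | $28,659.63 | $3,439.15 | $25,220.48
2 | $25,220.48 | $3,267.00 | $21,953.48
3 | $21,953.48 | $3,267.00 | $18,686.48
4 | $18,686.48 | $3,267.00 | $15,419.48
5 | $15,419.48 | $3,267.00 | $12,152.48
6 | $12,152.48 | $3,267.00 | $8,885.48
7 | $8,885.48 | $3,267.00 | $5,618.48
8 | $5,618.48 | $3,267.00 | $2,351.48
9 | $2,351.48 | $2,351.48 | $0.00
Balance reaches $0.00 in week 9.

9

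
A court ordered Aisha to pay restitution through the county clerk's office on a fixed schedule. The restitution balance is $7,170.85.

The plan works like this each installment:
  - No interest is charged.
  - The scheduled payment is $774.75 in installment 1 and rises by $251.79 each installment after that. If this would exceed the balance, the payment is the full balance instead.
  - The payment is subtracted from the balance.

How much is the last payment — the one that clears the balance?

$779.20

Installment 1: $7,170.85 − $774.75 → $6,396.10
Installment 2: $6,396.10 − $1,026.54 → $5,369.56
Installment 3: $5,369.56 − $1,278.33 → $4,091.23
Installment 4: $4,091.23 − $1,530.12 → $2,561.11
Installment 5: $2,561.11 − $1,781.91 → $779.20
Installment 6: $779.20 − $779.20 → $0.00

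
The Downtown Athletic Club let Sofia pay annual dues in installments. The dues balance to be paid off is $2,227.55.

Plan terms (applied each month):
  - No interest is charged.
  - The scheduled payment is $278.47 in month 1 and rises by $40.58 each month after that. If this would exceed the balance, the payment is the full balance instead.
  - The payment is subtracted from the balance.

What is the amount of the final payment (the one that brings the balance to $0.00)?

$429.40

Month 1: opening $2,227.55; payment $278.47; balance $1,949.08
Month 2: opening $1,949.08; payment $319.05; balance $1,630.03
Month 3: opening $1,630.03; payment $359.63; balance $1,270.40
Month 4: opening $1,270.40; payment $400.21; balance $870.19
Month 5: opening $870.19; payment $440.79; balance $429.40
Month 6: opening $429.40; payment $429.40; balance $0.00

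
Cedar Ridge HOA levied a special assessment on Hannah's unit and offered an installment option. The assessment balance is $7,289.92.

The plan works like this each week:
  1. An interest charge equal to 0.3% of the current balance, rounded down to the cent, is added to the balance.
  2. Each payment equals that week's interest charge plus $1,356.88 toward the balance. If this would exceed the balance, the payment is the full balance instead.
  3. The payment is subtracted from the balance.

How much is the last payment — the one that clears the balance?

Week 1: opening $7,289.92; interest $21.86 → $7,311.78; payment $1,378.74; balance $5,933.04
Week 2: opening $5,933.04; interest $17.79 → $5,950.83; payment $1,374.67; balance $4,576.16
Week 3: opening $4,576.16; interest $13.72 → $4,589.88; payment $1,370.60; balance $3,219.28
Week 4: opening $3,219.28; interest $9.65 → $3,228.93; payment $1,366.53; balance $1,862.40
Week 5: opening $1,862.40; interest $5.58 → $1,867.98; payment $1,362.46; balance $505.52
Week 6: opening $505.52; interest $1.51 → $507.03; payment $507.03; balance $0.00

$507.03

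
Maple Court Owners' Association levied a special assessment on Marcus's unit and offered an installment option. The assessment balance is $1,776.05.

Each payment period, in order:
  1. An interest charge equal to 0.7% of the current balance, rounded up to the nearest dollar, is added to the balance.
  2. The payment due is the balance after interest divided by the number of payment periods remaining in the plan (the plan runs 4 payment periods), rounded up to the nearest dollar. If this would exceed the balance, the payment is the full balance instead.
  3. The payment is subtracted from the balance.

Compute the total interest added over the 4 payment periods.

$34.00

Payment period 1: opening $1,776.05; interest $13.00 → $1,789.05; payment $448.00; balance $1,341.05
Payment period 2: opening $1,341.05; interest $10.00 → $1,351.05; payment $451.00; balance $900.05
Payment period 3: opening $900.05; interest $7.00 → $907.05; payment $454.00; balance $453.05
Payment period 4: opening $453.05; interest $4.00 → $457.05; payment $457.05; balance $0.00
Total interest: $13.00 + $10.00 + $7.00 + $4.00 = $34.00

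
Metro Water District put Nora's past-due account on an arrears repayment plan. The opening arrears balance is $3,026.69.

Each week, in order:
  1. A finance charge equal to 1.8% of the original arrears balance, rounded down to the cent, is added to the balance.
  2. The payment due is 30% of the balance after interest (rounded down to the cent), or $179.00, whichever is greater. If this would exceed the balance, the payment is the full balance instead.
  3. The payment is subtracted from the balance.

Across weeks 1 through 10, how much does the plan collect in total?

$3,571.49

Week 1: opening $3,026.69; interest $54.48 → $3,081.17; payment $924.35; balance $2,156.82
Week 2: opening $2,156.82; interest $54.48 → $2,211.30; payment $663.39; balance $1,547.91
Week 3: opening $1,547.91; interest $54.48 → $1,602.39; payment $480.71; balance $1,121.68
Week 4: opening $1,121.68; interest $54.48 → $1,176.16; payment $352.84; balance $823.32
Week 5: opening $823.32; interest $54.48 → $877.80; payment $263.34; balance $614.46
Week 6: opening $614.46; interest $54.48 → $668.94; payment $200.68; balance $468.26
Week 7: opening $468.26; interest $54.48 → $522.74; payment $179.00; balance $343.74
Week 8: opening $343.74; interest $54.48 → $398.22; payment $179.00; balance $219.22
Week 9: opening $219.22; interest $54.48 → $273.70; payment $179.00; balance $94.70
Week 10: opening $94.70; interest $54.48 → $149.18; payment $149.18; balance $0.00
Total paid: $3,571.49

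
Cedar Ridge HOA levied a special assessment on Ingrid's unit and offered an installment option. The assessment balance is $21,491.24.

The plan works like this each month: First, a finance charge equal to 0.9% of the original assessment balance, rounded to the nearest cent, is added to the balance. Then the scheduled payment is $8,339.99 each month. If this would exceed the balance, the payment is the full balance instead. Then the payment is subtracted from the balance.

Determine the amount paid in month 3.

Month 1: opening $21,491.24; interest $193.42 → $21,684.66; payment $8,339.99; balance $13,344.67
Month 2: opening $13,344.67; interest $193.42 → $13,538.09; payment $8,339.99; balance $5,198.10
Month 3: opening $5,198.10; interest $193.42 → $5,391.52; payment $5,391.52; balance $0.00

$5,391.52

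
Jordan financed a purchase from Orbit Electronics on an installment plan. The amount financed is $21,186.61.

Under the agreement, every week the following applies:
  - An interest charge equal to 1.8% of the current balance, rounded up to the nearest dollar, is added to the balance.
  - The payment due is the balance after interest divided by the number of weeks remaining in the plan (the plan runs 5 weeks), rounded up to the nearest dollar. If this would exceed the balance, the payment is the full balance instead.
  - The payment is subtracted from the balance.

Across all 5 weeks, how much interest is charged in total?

Week 1: opening $21,186.61; interest $382.00 → $21,568.61; payment $4,314.00; balance $17,254.61
Week 2: opening $17,254.61; interest $311.00 → $17,565.61; payment $4,392.00; balance $13,173.61
Week 3: opening $13,173.61; interest $238.00 → $13,411.61; payment $4,471.00; balance $8,940.61
Week 4: opening $8,940.61; interest $161.00 → $9,101.61; payment $4,551.00; balance $4,550.61
Week 5: opening $4,550.61; interest $82.00 → $4,632.61; payment $4,632.61; balance $0.00
Total interest: $382.00 + $311.00 + $238.00 + $161.00 + $82.00 = $1,174.00

$1,174.00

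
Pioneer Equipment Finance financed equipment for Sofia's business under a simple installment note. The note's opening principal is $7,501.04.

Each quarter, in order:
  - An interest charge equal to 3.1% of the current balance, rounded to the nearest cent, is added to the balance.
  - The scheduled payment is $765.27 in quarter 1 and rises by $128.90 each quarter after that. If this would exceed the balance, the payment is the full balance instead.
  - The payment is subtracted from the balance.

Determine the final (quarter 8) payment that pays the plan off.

# | Opening | Interest | Payment | End bal
1 | $7,501.04 | $232.53 | $765.27 | $6,968.30
2 | $6,968.30 | $216.02 | $894.17 | $6,290.15
3 | $6,290.15 | $194.99 | $1,023.07 | $5,462.07
4 | $5,462.07 | $169.32 | $1,151.97 | $4,479.42
5 | $4,479.42 | $138.86 | $1,280.87 | $3,337.41
6 | $3,337.41 | $103.46 | $1,409.77 | $2,031.10
7 | $2,031.10 | $62.96 | $1,538.67 | $555.39
8 | $555.39 | $17.22 | $572.61 | $0.00

$572.61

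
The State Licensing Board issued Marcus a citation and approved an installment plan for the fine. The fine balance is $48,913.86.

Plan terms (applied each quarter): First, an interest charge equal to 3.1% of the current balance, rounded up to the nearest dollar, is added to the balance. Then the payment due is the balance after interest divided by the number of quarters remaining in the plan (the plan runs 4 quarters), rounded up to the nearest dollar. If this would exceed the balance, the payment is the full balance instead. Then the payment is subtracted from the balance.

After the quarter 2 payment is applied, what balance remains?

$25,996.86

Quarter 1: $48,913.86 +$1,517.00 interest = $50,430.86; pay $12,608.00 → $37,822.86
Quarter 2: $37,822.86 +$1,173.00 interest = $38,995.86; pay $12,999.00 → $25,996.86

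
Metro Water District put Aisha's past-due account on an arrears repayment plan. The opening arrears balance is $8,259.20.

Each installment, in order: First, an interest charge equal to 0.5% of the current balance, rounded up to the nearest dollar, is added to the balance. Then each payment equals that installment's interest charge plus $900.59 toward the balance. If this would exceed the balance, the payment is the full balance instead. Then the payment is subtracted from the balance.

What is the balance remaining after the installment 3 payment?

$5,557.43

# | Opening | Interest | Payment | End bal
1 | $8,259.20 | $42.00 | $942.59 | $7,358.61
2 | $7,358.61 | $37.00 | $937.59 | $6,458.02
3 | $6,458.02 | $33.00 | $933.59 | $5,557.43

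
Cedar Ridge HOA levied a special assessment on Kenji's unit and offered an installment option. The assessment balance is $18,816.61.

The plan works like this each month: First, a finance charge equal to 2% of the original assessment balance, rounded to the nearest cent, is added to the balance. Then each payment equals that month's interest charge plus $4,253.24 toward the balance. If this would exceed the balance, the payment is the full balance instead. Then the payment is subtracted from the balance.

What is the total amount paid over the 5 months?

$20,698.26

Month 1: $18,816.61 +$376.33 interest = $19,192.94; pay $4,629.57 → $14,563.37
Month 2: $14,563.37 +$376.33 interest = $14,939.70; pay $4,629.57 → $10,310.13
Month 3: $10,310.13 +$376.33 interest = $10,686.46; pay $4,629.57 → $6,056.89
Month 4: $6,056.89 +$376.33 interest = $6,433.22; pay $4,629.57 → $1,803.65
Month 5: $1,803.65 +$376.33 interest = $2,179.98; pay $2,179.98 → $0.00
Total paid: $20,698.26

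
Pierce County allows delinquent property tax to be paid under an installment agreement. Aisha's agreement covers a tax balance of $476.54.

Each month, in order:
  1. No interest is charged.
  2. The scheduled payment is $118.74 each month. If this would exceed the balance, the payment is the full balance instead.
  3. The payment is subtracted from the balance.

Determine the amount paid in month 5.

$1.58

Month 1: opening $476.54; payment $118.74; balance $357.80
Month 2: opening $357.80; payment $118.74; balance $239.06
Month 3: opening $239.06; payment $118.74; balance $120.32
Month 4: opening $120.32; payment $118.74; balance $1.58
Month 5: opening $1.58; payment $1.58; balance $0.00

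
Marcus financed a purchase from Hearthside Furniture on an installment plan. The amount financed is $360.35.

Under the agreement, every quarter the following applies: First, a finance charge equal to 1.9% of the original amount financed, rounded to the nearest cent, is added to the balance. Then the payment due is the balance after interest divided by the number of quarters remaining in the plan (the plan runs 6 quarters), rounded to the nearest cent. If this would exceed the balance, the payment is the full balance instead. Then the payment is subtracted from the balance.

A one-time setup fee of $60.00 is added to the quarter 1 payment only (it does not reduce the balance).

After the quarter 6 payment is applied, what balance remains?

$0.00

Quarter 1: $360.35 +$6.85 interest = $367.20; pay $61.20 (+ $60.00 fee) → $306.00
Quarter 2: $306.00 +$6.85 interest = $312.85; pay $62.57 → $250.28
Quarter 3: $250.28 +$6.85 interest = $257.13; pay $64.28 → $192.85
Quarter 4: $192.85 +$6.85 interest = $199.70; pay $66.57 → $133.13
Quarter 5: $133.13 +$6.85 interest = $139.98; pay $69.99 → $69.99
Quarter 6: $69.99 +$6.85 interest = $76.84; pay $76.84 → $0.00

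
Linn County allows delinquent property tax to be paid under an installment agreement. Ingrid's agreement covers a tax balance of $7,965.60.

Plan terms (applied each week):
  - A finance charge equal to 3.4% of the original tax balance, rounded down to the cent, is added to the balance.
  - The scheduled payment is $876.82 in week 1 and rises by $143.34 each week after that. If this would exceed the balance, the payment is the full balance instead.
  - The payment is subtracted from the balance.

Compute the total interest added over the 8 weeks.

$2,166.64

Week 1: $7,965.60 +$270.83 interest = $8,236.43; pay $876.82 → $7,359.61
Week 2: $7,359.61 +$270.83 interest = $7,630.44; pay $1,020.16 → $6,610.28
Week 3: $6,610.28 +$270.83 interest = $6,881.11; pay $1,163.50 → $5,717.61
Week 4: $5,717.61 +$270.83 interest = $5,988.44; pay $1,306.84 → $4,681.60
Week 5: $4,681.60 +$270.83 interest = $4,952.43; pay $1,450.18 → $3,502.25
Week 6: $3,502.25 +$270.83 interest = $3,773.08; pay $1,593.52 → $2,179.56
Week 7: $2,179.56 +$270.83 interest = $2,450.39; pay $1,736.86 → $713.53
Week 8: $713.53 +$270.83 interest = $984.36; pay $984.36 → $0.00
Total interest: $270.83 + $270.83 + $270.83 + $270.83 + $270.83 + $270.83 + $270.83 + $270.83 = $2,166.64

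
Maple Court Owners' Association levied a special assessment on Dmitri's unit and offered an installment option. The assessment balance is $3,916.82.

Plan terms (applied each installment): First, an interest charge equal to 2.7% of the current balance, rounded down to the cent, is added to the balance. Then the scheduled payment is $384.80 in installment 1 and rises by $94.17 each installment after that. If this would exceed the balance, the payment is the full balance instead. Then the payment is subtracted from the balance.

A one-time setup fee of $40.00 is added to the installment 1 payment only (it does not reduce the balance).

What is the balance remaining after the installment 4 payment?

$2,179.32

# | Opening | Interest | Payment | Fee | End bal
1 | $3,916.82 | $105.75 | $384.80 | $40.00 | $3,637.77
2 | $3,637.77 | $98.21 | $478.97 | — | $3,257.01
3 | $3,257.01 | $87.93 | $573.14 | — | $2,771.80
4 | $2,771.80 | $74.83 | $667.31 | — | $2,179.32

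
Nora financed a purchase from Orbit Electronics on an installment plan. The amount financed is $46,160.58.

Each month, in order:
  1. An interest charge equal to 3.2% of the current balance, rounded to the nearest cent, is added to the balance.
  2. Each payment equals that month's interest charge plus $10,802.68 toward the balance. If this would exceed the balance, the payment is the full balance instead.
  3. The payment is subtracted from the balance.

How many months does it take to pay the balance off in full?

5

# | Opening | Interest | Payment | End bal
1 | $46,160.58 | $1,477.14 | $12,279.82 | $35,357.90
2 | $35,357.90 | $1,131.45 | $11,934.13 | $24,555.22
3 | $24,555.22 | $785.77 | $11,588.45 | $13,752.54
4 | $13,752.54 | $440.08 | $11,242.76 | $2,949.86
5 | $2,949.86 | $94.40 | $3,044.26 | $0.00
Balance reaches $0.00 in month 5.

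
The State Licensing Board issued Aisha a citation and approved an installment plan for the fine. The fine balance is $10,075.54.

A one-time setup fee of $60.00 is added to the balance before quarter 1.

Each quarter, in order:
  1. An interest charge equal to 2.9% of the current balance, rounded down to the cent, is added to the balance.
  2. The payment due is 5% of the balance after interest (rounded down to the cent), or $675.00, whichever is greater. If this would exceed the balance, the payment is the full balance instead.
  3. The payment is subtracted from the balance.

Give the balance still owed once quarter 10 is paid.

Quarter 1: opening $10,135.54; interest $293.93 → $10,429.47; payment $675.00; balance $9,754.47
Quarter 2: opening $9,754.47; interest $282.87 → $10,037.34; payment $675.00; balance $9,362.34
Quarter 3: opening $9,362.34; interest $271.50 → $9,633.84; payment $675.00; balance $8,958.84
Quarter 4: opening $8,958.84; interest $259.80 → $9,218.64; payment $675.00; balance $8,543.64
Quarter 5: opening $8,543.64; interest $247.76 → $8,791.40; payment $675.00; balance $8,116.40
Quarter 6: opening $8,116.40; interest $235.37 → $8,351.77; payment $675.00; balance $7,676.77
Quarter 7: opening $7,676.77; interest $222.62 → $7,899.39; payment $675.00; balance $7,224.39
Quarter 8: opening $7,224.39; interest $209.50 → $7,433.89; payment $675.00; balance $6,758.89
Quarter 9: opening $6,758.89; interest $196.00 → $6,954.89; payment $675.00; balance $6,279.89
Quarter 10: opening $6,279.89; interest $182.11 → $6,462.00; payment $675.00; balance $5,787.00

$5,787.00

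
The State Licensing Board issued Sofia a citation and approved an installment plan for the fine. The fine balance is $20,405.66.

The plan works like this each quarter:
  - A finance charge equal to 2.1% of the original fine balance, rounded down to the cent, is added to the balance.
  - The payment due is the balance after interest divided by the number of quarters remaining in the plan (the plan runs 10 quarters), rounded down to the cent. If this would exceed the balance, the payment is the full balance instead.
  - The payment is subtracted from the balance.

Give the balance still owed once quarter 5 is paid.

Quarter 1: $20,405.66 +$428.51 interest = $20,834.17; pay $2,083.41 → $18,750.76
Quarter 2: $18,750.76 +$428.51 interest = $19,179.27; pay $2,131.03 → $17,048.24
Quarter 3: $17,048.24 +$428.51 interest = $17,476.75; pay $2,184.59 → $15,292.16
Quarter 4: $15,292.16 +$428.51 interest = $15,720.67; pay $2,245.81 → $13,474.86
Quarter 5: $13,474.86 +$428.51 interest = $13,903.37; pay $2,317.22 → $11,586.15

$11,586.15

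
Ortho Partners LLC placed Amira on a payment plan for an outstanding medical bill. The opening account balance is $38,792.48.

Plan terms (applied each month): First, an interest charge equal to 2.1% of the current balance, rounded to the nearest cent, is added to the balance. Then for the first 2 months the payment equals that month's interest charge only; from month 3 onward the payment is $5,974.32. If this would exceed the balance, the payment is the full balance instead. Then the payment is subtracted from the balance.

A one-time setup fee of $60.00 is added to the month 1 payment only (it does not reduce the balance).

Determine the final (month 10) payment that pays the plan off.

$324.66

Month 1: opening $38,792.48; interest $814.64 → $39,607.12; payment $814.64 (+ $60.00 fee); balance $38,792.48
Month 2: opening $38,792.48; interest $814.64 → $39,607.12; payment $814.64; balance $38,792.48
Month 3: opening $38,792.48; interest $814.64 → $39,607.12; payment $5,974.32; balance $33,632.80
Month 4: opening $33,632.80; interest $706.29 → $34,339.09; payment $5,974.32; balance $28,364.77
Month 5: opening $28,364.77; interest $595.66 → $28,960.43; payment $5,974.32; balance $22,986.11
Month 6: opening $22,986.11; interest $482.71 → $23,468.82; payment $5,974.32; balance $17,494.50
Month 7: opening $17,494.50; interest $367.38 → $17,861.88; payment $5,974.32; balance $11,887.56
Month 8: opening $11,887.56; interest $249.64 → $12,137.20; payment $5,974.32; balance $6,162.88
Month 9: opening $6,162.88; interest $129.42 → $6,292.30; payment $5,974.32; balance $317.98
Month 10: opening $317.98; interest $6.68 → $324.66; payment $324.66; balance $0.00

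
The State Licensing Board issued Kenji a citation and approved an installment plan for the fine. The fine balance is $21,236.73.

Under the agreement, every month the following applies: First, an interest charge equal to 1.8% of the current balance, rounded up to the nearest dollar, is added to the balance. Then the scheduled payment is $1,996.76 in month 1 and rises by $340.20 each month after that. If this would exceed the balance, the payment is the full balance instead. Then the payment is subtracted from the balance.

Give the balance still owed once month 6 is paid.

$5,880.17

# | Opening | Interest | Payment | End bal
1 | $21,236.73 | $383.00 | $1,996.76 | $19,622.97
2 | $19,622.97 | $354.00 | $2,336.96 | $17,640.01
3 | $17,640.01 | $318.00 | $2,677.16 | $15,280.85
4 | $15,280.85 | $276.00 | $3,017.36 | $12,539.49
5 | $12,539.49 | $226.00 | $3,357.56 | $9,407.93
6 | $9,407.93 | $170.00 | $3,697.76 | $5,880.17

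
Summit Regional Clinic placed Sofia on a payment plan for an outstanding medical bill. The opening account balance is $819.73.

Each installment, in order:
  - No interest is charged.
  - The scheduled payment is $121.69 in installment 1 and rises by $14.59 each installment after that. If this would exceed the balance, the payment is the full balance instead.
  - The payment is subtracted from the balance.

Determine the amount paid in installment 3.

Installment 1: $819.73 − $121.69 → $698.04
Installment 2: $698.04 − $136.28 → $561.76
Installment 3: $561.76 − $150.87 → $410.89

$150.87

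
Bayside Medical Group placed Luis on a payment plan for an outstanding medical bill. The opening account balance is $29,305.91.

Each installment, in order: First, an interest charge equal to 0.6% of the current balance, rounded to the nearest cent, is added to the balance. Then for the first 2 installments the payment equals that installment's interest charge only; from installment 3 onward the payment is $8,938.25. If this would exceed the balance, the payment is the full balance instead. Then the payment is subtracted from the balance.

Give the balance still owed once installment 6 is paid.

Installment 1: opening $29,305.91; interest $175.84 → $29,481.75; payment $175.84; balance $29,305.91
Installment 2: opening $29,305.91; interest $175.84 → $29,481.75; payment $175.84; balance $29,305.91
Installment 3: opening $29,305.91; interest $175.84 → $29,481.75; payment $8,938.25; balance $20,543.50
Installment 4: opening $20,543.50; interest $123.26 → $20,666.76; payment $8,938.25; balance $11,728.51
Installment 5: opening $11,728.51; interest $70.37 → $11,798.88; payment $8,938.25; balance $2,860.63
Installment 6: opening $2,860.63; interest $17.16 → $2,877.79; payment $2,877.79; balance $0.00

$0.00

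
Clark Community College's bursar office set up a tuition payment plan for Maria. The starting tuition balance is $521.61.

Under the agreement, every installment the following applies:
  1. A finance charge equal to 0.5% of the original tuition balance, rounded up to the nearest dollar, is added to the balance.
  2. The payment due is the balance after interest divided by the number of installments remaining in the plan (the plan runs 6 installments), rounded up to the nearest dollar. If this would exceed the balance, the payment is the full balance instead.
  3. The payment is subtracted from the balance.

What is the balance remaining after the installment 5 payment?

$90.61

Installment 1: $521.61 +$3.00 interest = $524.61; pay $88.00 → $436.61
Installment 2: $436.61 +$3.00 interest = $439.61; pay $88.00 → $351.61
Installment 3: $351.61 +$3.00 interest = $354.61; pay $89.00 → $265.61
Installment 4: $265.61 +$3.00 interest = $268.61; pay $90.00 → $178.61
Installment 5: $178.61 +$3.00 interest = $181.61; pay $91.00 → $90.61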